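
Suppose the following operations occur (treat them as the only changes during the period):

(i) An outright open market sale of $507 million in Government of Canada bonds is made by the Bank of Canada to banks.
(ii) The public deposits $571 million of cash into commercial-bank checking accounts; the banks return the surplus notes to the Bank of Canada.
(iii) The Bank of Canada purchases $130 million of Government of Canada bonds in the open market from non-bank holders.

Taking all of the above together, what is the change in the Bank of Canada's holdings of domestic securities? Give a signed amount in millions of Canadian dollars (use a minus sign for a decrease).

OMO sale (to banks) $507 million: securities removed from the Bank of Canada's portfolio → −$507M.
Currency deposit $571 million: the Bank of Canada's securities portfolio is untouched → 0.
Asset purchase (from non-banks) $130 million: securities added to the Bank of Canada's portfolio → +$130M.
Net: −507 + 0 + 130 = -$377 million.

-$377 million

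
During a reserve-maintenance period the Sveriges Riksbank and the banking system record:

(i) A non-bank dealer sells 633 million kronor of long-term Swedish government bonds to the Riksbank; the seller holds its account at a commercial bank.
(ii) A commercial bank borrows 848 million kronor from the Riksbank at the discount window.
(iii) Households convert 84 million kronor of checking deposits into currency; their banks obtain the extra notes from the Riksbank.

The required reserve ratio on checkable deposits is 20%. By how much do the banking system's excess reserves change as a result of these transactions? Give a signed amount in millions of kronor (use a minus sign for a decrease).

Asset purchase (from non-banks) 633 million kronor: reserves +633M, deposits +633M.
Discount-window loan 848 million kronor: reserves +848M, deposits 0.
Currency withdrawal 84 million kronor: reserves −84M, deposits −84M.
Totals: Δreserves = +1397M, Δdeposits = +549M.
Δrequired reserves = 20% × +549M = +109.8M.
Δexcess reserves = Δreserves − Δrequired = +1397M − (+109.8M) = +1287.2 million.

+1287.2 million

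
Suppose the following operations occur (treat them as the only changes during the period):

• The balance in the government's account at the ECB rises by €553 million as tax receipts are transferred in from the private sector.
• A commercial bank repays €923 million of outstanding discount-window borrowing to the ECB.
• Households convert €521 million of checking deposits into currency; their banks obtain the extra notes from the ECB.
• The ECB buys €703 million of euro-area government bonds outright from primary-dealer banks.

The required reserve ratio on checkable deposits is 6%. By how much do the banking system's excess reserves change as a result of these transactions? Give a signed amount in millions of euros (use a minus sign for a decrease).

Government account inflow €553 million: reserves −€553M, deposits −€553M.
Discount-window repayment €923 million: reserves −€923M, deposits 0.
Currency withdrawal €521 million: reserves −€521M, deposits −€521M.
OMO purchase (from banks) €703 million: reserves +€703M, deposits 0.
Totals: Δreserves = −€1294M, Δdeposits = −€1074M.
Δrequired reserves = 6% × −€1074M = −€64.44M.
Δexcess reserves = Δreserves − Δrequired = −€1294M − (−€64.44M) = -€1229.56 million.

-€1229.56 million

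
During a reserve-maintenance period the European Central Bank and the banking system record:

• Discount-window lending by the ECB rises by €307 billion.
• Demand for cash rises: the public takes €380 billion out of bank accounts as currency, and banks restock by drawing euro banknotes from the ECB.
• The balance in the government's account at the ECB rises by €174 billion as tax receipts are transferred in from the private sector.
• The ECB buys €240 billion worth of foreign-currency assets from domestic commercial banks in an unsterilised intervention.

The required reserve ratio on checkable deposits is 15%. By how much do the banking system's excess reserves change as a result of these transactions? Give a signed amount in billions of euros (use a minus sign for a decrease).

Discount-window loan €307 billion: reserves +€307B, deposits 0.
Currency withdrawal €380 billion: reserves −€380B, deposits −€380B.
Government account inflow €174 billion: reserves −€174B, deposits −€174B.
FX purchase €240 billion: reserves +€240B, deposits 0.
Totals: Δreserves = −€7B, Δdeposits = −€554B.
Δrequired reserves = 15% × −€554B = −€83.1B.
Δexcess reserves = Δreserves − Δrequired = −€7B − (−€83.1B) = +€76.1 billion.

+€76.1 billion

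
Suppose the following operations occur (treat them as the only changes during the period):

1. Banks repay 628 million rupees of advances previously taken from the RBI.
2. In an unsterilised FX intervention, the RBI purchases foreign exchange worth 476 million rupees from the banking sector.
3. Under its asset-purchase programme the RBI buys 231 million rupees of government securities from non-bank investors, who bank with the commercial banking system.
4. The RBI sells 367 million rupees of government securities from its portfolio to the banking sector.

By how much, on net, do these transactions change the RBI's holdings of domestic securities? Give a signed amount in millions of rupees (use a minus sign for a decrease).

RBI balance sheet:
  Assets:      Securities −136M, Loans to banks −628M, Foreign assets +476M
  Liabilities: Bank reserves −288M
Commercial banking system:
  Assets:      Reserves at CB −288M, Securities +367M, Foreign assets −476M
  Liabilities: Checkable deposits +231M, Borrowings from CB −628M
So the change in the RBI's holdings of domestic securities is -136 million.

-136 million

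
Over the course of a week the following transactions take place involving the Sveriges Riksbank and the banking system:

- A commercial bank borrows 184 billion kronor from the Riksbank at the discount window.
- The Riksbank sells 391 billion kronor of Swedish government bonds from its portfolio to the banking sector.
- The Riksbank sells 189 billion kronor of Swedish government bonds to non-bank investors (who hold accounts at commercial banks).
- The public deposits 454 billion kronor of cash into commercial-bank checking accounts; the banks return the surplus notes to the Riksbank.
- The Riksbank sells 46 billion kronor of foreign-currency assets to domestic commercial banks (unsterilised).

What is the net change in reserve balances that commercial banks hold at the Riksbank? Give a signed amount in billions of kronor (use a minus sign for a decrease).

+12 billion

Riksbank balance sheet:
  Assets:      Securities −580B, Loans to banks +184B, Foreign assets −46B
  Liabilities: Bank reserves +12B, Currency in circulation −454B
Commercial banking system:
  Assets:      Reserves at CB +12B, Securities +391B, Foreign assets +46B
  Liabilities: Checkable deposits +265B, Borrowings from CB +184B
So the change in reserve balances that commercial banks hold at the Riksbank is +12 billion.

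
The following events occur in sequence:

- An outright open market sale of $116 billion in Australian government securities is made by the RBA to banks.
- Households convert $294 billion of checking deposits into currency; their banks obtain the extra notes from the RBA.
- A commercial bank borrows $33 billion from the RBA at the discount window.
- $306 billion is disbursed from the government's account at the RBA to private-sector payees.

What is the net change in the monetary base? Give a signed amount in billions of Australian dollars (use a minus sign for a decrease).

+$223 billion

OMO sale (to banks) $116 billion: RBA balance sheet contracts → −$116B.
Currency withdrawal $294 billion: just a shift between currency and reserves — both are base money → 0.
Discount-window loan $33 billion: RBA balance sheet expands → +$33B.
Government spending $306 billion: a non-base liability converts back to reserves → +$306B.
Net: −116 + 0 + 33 + 306 = +$223 billion.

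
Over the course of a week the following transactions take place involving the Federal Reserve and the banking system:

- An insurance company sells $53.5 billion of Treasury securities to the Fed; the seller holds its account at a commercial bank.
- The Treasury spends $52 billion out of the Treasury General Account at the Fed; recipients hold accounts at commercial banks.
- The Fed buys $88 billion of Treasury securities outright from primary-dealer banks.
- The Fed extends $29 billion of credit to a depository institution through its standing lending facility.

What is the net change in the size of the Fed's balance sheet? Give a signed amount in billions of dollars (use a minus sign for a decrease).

+$170.5 billion

Asset purchase (from non-banks) $53.5 billion: a Fed asset is acquired → +$53.5B.
Government spending $52 billion: only the composition of liabilities changes → 0.
OMO purchase (from banks) $88 billion: a Fed asset is acquired → +$88B.
Discount-window loan $29 billion: a Fed asset is acquired → +$29B.
Net: 53.5 + 0 + 88 + 29 = +$170.5 billion.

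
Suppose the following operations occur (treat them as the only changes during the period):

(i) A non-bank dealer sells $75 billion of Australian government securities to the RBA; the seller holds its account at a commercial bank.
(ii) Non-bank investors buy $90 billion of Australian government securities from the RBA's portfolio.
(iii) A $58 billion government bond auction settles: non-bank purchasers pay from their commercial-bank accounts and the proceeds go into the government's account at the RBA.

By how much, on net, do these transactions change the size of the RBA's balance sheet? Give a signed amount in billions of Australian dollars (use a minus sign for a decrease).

RBA balance sheet:
  Assets:      Securities −$15B
  Liabilities: Bank reserves −$73B, Government deposits +$58B
Change in total RBA assets = -$15 billion.

-$15 billion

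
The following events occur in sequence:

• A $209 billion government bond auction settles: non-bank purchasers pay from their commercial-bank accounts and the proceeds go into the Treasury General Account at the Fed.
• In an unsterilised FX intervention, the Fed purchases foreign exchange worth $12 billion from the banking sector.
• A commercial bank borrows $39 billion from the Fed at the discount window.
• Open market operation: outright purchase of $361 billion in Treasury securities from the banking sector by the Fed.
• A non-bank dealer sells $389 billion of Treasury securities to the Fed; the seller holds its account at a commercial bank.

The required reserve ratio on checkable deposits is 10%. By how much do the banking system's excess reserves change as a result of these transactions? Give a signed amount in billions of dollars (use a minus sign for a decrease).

+$574 billion

Government account inflow $209 billion: reserves −$209B, deposits −$209B.
FX purchase $12 billion: reserves +$12B, deposits 0.
Discount-window loan $39 billion: reserves +$39B, deposits 0.
OMO purchase (from banks) $361 billion: reserves +$361B, deposits 0.
Asset purchase (from non-banks) $389 billion: reserves +$389B, deposits +$389B.
Totals: Δreserves = +$592B, Δdeposits = +$180B.
Δrequired reserves = 10% × +$180B = +$18B.
Δexcess reserves = Δreserves − Δrequired = +$592B − (+$18B) = +$574 billion.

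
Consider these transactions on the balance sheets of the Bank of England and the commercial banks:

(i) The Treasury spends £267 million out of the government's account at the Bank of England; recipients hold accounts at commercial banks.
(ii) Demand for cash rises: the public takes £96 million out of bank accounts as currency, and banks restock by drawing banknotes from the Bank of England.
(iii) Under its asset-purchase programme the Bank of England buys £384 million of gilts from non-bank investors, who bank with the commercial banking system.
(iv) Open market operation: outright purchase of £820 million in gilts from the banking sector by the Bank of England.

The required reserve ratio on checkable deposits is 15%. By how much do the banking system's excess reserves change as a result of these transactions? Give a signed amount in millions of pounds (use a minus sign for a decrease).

Government spending £267 million: reserves +£267M, deposits +£267M.
Currency withdrawal £96 million: reserves −£96M, deposits −£96M.
Asset purchase (from non-banks) £384 million: reserves +£384M, deposits +£384M.
OMO purchase (from banks) £820 million: reserves +£820M, deposits 0.
Totals: Δreserves = +£1375M, Δdeposits = +£555M.
Δrequired reserves = 15% × +£555M = +£83.25M.
Δexcess reserves = Δreserves − Δrequired = +£1375M − (+£83.25M) = +£1291.75 million.

+£1291.75 million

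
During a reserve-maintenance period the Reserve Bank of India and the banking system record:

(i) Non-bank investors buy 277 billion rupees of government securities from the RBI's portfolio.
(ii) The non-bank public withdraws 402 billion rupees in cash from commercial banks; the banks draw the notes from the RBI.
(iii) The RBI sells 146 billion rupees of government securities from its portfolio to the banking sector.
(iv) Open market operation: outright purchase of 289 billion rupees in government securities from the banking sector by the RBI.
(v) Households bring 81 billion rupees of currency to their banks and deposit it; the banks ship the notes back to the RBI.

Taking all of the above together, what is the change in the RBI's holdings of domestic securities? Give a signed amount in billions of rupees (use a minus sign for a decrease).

-134 billion

Asset sale (to non-banks) 277 billion rupees: securities removed from the RBI's portfolio → −277B.
Currency withdrawal 402 billion rupees: the RBI's securities portfolio is untouched → 0.
OMO sale (to banks) 146 billion rupees: securities removed from the RBI's portfolio → −146B.
OMO purchase (from banks) 289 billion rupees: securities added to the RBI's portfolio → +289B.
Currency deposit 81 billion rupees: the RBI's securities portfolio is untouched → 0.
Net: −277 + 0 − 146 + 289 + 0 = -134 billion.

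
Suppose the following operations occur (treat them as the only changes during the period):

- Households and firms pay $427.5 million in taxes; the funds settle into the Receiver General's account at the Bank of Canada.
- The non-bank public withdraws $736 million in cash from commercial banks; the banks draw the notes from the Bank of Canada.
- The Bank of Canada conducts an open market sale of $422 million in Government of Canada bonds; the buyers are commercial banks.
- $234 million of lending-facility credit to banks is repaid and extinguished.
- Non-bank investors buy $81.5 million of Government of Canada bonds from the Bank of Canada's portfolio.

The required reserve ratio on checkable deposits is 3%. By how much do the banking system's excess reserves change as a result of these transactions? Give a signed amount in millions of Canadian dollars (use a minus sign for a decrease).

-$1863.65 million

Government account inflow $427.5 million: reserves −$427.5M, deposits −$427.5M.
Currency withdrawal $736 million: reserves −$736M, deposits −$736M.
OMO sale (to banks) $422 million: reserves −$422M, deposits 0.
Discount-window repayment $234 million: reserves −$234M, deposits 0.
Asset sale (to non-banks) $81.5 million: reserves −$81.5M, deposits −$81.5M.
Totals: Δreserves = −$1901M, Δdeposits = −$1245M.
Δrequired reserves = 3% × −$1245M = −$37.35M.
Δexcess reserves = Δreserves − Δrequired = −$1901M − (−$37.35M) = -$1863.65 million.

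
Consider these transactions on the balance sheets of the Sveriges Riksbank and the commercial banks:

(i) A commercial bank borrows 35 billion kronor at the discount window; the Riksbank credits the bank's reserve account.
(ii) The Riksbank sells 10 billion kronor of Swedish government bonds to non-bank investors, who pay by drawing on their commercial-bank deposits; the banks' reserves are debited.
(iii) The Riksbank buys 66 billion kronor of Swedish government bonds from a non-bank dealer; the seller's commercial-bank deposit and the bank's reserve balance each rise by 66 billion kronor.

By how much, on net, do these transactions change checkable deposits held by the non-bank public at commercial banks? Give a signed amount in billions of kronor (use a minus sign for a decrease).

+56 billion

Discount-window loan 35 billion kronor: the counterparty is a bank, so public deposits are unchanged → 0.
Asset sale (to non-banks) 10 billion kronor: non-bank counterparties' bank balances fall → −10B.
Asset purchase (from non-banks) 66 billion kronor: non-bank counterparties' bank balances rise → +66B.
Net: 0 − 10 + 66 = +56 billion.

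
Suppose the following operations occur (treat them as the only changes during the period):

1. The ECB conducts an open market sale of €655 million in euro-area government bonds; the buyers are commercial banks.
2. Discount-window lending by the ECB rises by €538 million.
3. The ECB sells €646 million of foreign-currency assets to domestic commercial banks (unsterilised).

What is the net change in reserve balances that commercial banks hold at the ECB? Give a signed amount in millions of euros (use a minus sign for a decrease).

-€763 million

OMO sale (to banks) €655 million: the buying banks pay out of their reserve balances → −€655M.
Discount-window loan €538 million: the loan is credited to the bank's reserve account → +€538M.
FX sale €646 million: the buying banks pay out of their reserve balances → −€646M.
Net: −655 + 538 − 646 = -€763 million.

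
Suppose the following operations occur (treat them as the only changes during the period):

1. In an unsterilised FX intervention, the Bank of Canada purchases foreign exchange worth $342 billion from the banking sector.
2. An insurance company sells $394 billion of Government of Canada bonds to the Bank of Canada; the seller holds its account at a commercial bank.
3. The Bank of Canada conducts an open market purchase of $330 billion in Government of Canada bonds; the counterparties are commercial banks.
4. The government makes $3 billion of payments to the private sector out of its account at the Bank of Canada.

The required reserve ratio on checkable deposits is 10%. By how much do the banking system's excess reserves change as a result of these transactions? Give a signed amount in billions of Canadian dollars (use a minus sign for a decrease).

FX purchase $342 billion: reserves +$342B, deposits 0.
Asset purchase (from non-banks) $394 billion: reserves +$394B, deposits +$394B.
OMO purchase (from banks) $330 billion: reserves +$330B, deposits 0.
Government spending $3 billion: reserves +$3B, deposits +$3B.
Totals: Δreserves = +$1069B, Δdeposits = +$397B.
Δrequired reserves = 10% × +$397B = +$39.7B.
Δexcess reserves = Δreserves − Δrequired = +$1069B − (+$39.7B) = +$1029.3 billion.

+$1029.3 billion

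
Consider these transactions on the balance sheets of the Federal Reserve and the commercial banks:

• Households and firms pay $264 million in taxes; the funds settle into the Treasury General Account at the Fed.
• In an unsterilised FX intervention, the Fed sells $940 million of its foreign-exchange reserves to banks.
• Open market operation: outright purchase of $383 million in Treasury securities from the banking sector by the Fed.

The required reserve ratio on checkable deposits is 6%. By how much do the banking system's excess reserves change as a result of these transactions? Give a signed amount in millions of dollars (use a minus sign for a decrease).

-$805.16 million

Government account inflow $264 million: reserves −$264M, deposits −$264M.
FX sale $940 million: reserves −$940M, deposits 0.
OMO purchase (from banks) $383 million: reserves +$383M, deposits 0.
Totals: Δreserves = −$821M, Δdeposits = −$264M.
Δrequired reserves = 6% × −$264M = −$15.84M.
Δexcess reserves = Δreserves − Δrequired = −$821M − (−$15.84M) = -$805.16 million.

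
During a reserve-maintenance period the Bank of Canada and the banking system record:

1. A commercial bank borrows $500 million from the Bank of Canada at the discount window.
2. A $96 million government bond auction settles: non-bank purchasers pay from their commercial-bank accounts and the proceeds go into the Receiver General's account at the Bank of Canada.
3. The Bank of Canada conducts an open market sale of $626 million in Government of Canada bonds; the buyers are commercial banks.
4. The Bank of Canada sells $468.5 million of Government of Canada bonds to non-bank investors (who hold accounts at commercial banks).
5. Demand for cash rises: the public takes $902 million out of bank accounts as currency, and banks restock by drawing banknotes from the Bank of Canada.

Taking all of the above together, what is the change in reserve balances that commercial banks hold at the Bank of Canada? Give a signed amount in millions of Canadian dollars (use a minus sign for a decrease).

Bank of Canada balance sheet:
  Assets:      Securities −$1094.5M, Loans to banks +$500M
  Liabilities: Bank reserves −$1592.5M, Currency in circulation +$902M, Government deposits +$96M
So the change in reserve balances that commercial banks hold at the Bank of Canada is -$1592.5 million.

-$1592.5 million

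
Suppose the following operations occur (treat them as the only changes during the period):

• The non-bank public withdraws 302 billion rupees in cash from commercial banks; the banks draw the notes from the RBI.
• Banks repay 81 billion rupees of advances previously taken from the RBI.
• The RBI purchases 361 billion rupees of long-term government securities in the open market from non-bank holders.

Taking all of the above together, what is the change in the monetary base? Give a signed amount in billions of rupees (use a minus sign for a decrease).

+280 billion

RBI balance sheet:
  Assets:      Securities +361B, Loans to banks −81B
  Liabilities: Bank reserves −22B, Currency in circulation +302B
Monetary base = currency + reserves: +302B + (−22B) = +280 billion.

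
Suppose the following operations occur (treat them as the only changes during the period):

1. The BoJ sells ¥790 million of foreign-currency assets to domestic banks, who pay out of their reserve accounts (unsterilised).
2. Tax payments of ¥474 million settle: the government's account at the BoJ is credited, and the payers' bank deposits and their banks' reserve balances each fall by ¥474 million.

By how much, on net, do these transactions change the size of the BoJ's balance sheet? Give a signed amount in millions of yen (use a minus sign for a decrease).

-¥790 million

BoJ balance sheet:
  Assets:      Foreign assets −¥790M
  Liabilities: Bank reserves −¥1264M, Government deposits +¥474M
Change in total BoJ assets = -¥790 million.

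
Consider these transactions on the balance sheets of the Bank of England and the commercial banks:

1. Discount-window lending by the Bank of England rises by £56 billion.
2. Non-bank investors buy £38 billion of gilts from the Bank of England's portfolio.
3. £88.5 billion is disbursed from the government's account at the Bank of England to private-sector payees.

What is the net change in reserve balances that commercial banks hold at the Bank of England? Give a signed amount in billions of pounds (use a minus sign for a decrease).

Bank of England balance sheet:
  Assets:      Securities −£38B, Loans to banks +£56B
  Liabilities: Bank reserves +£106.5B, Government deposits −£88.5B
Commercial banking system:
  Assets:      Reserves at CB +£106.5B
  Liabilities: Checkable deposits +£50.5B, Borrowings from CB +£56B
So the change in reserve balances that commercial banks hold at the Bank of England is +£106.5 billion.

+£106.5 billion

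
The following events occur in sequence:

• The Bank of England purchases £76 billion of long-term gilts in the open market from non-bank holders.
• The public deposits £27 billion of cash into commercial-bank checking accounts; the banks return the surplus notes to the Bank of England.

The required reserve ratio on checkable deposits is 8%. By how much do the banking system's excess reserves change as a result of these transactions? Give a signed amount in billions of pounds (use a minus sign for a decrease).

Asset purchase (from non-banks) £76 billion: reserves +£76B, deposits +£76B.
Currency deposit £27 billion: reserves +£27B, deposits +£27B.
Totals: Δreserves = +£103B, Δdeposits = +£103B.
Δrequired reserves = 8% × +£103B = +£8.24B.
Δexcess reserves = Δreserves − Δrequired = +£103B − (+£8.24B) = +£94.76 billion.

+£94.76 billion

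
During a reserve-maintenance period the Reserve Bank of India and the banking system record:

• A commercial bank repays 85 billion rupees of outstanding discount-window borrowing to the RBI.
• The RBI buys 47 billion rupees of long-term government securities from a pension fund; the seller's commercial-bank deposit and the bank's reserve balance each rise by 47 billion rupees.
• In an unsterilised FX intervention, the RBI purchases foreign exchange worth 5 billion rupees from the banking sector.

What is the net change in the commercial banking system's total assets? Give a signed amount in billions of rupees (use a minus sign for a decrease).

Discount-window repayment 85 billion rupees: bank balance sheets shrink → −85B.
Asset purchase (from non-banks) 47 billion rupees: bank balance sheets expand → +47B.
FX purchase 5 billion rupees: just an asset swap on bank balance sheets → 0.
Net: −85 + 47 + 0 = -38 billion.

-38 billion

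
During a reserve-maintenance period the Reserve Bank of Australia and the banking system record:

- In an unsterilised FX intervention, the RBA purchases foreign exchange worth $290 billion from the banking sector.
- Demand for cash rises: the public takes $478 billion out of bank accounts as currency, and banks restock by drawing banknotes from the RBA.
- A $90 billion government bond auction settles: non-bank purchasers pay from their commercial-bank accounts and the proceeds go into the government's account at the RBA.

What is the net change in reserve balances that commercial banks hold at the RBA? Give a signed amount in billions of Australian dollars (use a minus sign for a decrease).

RBA balance sheet:
  Assets:      Foreign assets +$290B
  Liabilities: Bank reserves −$278B, Currency in circulation +$478B, Government deposits +$90B
So the change in reserve balances that commercial banks hold at the RBA is -$278 billion.

-$278 billion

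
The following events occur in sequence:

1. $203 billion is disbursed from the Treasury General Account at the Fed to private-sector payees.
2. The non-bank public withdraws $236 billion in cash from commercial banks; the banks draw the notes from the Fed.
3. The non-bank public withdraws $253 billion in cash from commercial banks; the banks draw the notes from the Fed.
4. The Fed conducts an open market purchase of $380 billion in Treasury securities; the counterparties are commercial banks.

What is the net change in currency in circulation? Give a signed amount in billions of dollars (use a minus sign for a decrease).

Government spending $203 billion: no currency enters or leaves circulation → 0.
Currency withdrawal $236 billion: notes leave the central bank → +$236B.
Currency withdrawal $253 billion: notes leave the central bank → +$253B.
OMO purchase (from banks) $380 billion: no currency enters or leaves circulation → 0.
Net: 0 + 236 + 253 + 0 = +$489 billion.

+$489 billion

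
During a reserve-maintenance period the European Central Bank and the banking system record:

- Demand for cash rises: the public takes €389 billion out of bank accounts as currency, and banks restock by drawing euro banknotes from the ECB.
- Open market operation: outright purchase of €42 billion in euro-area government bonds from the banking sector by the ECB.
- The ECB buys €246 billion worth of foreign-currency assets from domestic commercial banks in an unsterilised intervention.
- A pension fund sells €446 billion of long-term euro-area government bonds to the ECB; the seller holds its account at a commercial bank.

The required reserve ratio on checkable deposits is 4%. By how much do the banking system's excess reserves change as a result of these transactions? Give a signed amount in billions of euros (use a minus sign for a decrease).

Currency withdrawal €389 billion: reserves −€389B, deposits −€389B.
OMO purchase (from banks) €42 billion: reserves +€42B, deposits 0.
FX purchase €246 billion: reserves +€246B, deposits 0.
Asset purchase (from non-banks) €446 billion: reserves +€446B, deposits +€446B.
Totals: Δreserves = +€345B, Δdeposits = +€57B.
Δrequired reserves = 4% × +€57B = +€2.28B.
Δexcess reserves = Δreserves − Δrequired = +€345B − (+€2.28B) = +€342.72 billion.

+€342.72 billion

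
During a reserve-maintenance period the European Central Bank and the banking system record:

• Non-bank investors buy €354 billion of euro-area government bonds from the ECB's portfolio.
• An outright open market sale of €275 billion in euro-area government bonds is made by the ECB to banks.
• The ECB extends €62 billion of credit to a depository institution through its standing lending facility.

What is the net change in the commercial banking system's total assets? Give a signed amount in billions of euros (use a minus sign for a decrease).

-€292 billion

Asset sale (to non-banks) €354 billion: bank balance sheets shrink → −€354B.
OMO sale (to banks) €275 billion: just an asset swap on bank balance sheets → 0.
Discount-window loan €62 billion: bank balance sheets expand → +€62B.
Net: −354 + 0 + 62 = -€292 billion.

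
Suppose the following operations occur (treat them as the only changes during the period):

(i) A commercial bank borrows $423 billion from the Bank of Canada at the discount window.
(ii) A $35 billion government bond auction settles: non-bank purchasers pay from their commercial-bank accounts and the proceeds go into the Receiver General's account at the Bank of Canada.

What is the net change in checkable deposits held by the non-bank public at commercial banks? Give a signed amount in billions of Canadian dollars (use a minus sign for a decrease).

-$35 billion

Discount-window loan $423 billion: the counterparty is a bank, so public deposits are unchanged → 0.
Government account inflow $35 billion: non-bank counterparties' bank balances fall → −$35B.
Net: 0 − 35 = -$35 billion.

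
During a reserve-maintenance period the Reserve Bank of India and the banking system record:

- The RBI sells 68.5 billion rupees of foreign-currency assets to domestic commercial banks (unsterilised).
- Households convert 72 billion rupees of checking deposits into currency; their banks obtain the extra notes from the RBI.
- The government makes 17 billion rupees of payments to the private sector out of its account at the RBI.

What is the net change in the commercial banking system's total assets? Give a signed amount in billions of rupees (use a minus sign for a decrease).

RBI balance sheet:
  Assets:      Foreign assets −68.5B
  Liabilities: Bank reserves −123.5B, Currency in circulation +72B, Government deposits −17B
Commercial banking system:
  Assets:      Reserves at CB −123.5B, Foreign assets +68.5B
  Liabilities: Checkable deposits −55B
Change in total bank assets = -55 billion.

-55 billion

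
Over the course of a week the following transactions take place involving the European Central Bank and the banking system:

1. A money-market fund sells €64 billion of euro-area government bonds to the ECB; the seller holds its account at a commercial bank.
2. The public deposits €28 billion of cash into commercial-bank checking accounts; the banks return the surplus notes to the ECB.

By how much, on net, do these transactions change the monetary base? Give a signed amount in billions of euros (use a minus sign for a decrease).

Asset purchase (from non-banks) €64 billion: ECB balance sheet expands → +€64B.
Currency deposit €28 billion: just a shift between currency and reserves — both are base money → 0.
Net: 64 + 0 = +€64 billion.

+€64 billion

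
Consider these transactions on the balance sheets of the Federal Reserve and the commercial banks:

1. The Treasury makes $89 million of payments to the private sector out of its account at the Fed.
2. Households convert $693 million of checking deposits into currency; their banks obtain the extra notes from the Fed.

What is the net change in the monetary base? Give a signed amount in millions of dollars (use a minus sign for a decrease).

+$89 million

Government spending $89 million: a non-base liability converts back to reserves → +$89M.
Currency withdrawal $693 million: just a shift between currency and reserves — both are base money → 0.
Net: 89 + 0 = +$89 million.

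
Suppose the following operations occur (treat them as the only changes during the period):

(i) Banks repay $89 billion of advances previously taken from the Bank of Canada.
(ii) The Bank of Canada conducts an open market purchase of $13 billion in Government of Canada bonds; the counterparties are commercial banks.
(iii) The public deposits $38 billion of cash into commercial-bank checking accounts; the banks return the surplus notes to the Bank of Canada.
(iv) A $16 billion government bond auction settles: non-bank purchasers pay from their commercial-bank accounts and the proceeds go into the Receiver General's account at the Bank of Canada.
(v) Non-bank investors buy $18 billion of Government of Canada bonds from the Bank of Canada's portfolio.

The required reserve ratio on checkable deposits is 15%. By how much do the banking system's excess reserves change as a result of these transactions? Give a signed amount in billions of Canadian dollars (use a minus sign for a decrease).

-$72.6 billion

Discount-window repayment $89 billion: reserves −$89B, deposits 0.
OMO purchase (from banks) $13 billion: reserves +$13B, deposits 0.
Currency deposit $38 billion: reserves +$38B, deposits +$38B.
Government account inflow $16 billion: reserves −$16B, deposits −$16B.
Asset sale (to non-banks) $18 billion: reserves −$18B, deposits −$18B.
Totals: Δreserves = −$72B, Δdeposits = +$4B.
Δrequired reserves = 15% × +$4B = +$0.6B.
Δexcess reserves = Δreserves − Δrequired = −$72B − (+$0.6B) = -$72.6 billion.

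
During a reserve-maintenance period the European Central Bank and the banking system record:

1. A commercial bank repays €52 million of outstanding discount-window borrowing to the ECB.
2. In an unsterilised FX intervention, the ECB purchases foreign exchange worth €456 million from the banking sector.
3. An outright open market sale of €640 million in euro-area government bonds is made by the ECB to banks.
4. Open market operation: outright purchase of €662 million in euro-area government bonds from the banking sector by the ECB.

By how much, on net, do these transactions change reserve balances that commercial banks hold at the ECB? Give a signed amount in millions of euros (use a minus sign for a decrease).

+€426 million

Discount-window repayment €52 million: repayment is debited from reserves → −€52M.
FX purchase €456 million: the ECB pays by crediting reserve accounts → +€456M.
OMO sale (to banks) €640 million: the buying banks pay out of their reserve balances → −€640M.
OMO purchase (from banks) €662 million: the ECB pays by crediting reserve accounts → +€662M.
Net: −52 + 456 − 640 + 662 = +€426 million.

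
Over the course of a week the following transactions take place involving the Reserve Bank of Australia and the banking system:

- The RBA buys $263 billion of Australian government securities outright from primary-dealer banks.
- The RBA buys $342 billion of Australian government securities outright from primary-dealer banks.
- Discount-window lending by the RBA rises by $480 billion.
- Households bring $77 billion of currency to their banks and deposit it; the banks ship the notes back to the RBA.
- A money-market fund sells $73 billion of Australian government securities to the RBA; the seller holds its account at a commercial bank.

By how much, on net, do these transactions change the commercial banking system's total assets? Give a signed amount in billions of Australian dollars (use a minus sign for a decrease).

RBA balance sheet:
  Assets:      Securities +$678B, Loans to banks +$480B
  Liabilities: Bank reserves +$1235B, Currency in circulation −$77B
Commercial banking system:
  Assets:      Reserves at CB +$1235B, Securities −$605B
  Liabilities: Checkable deposits +$150B, Borrowings from CB +$480B
Change in total bank assets = +$630 billion.

+$630 billion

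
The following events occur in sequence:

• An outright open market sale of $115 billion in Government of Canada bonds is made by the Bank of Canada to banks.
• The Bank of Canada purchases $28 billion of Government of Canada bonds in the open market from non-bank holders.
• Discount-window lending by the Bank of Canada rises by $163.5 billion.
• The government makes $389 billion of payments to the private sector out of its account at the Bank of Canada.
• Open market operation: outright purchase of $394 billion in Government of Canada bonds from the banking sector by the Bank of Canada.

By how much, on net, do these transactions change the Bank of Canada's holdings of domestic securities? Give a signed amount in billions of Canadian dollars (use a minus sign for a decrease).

+$307 billion

OMO sale (to banks) $115 billion: securities removed from the Bank of Canada's portfolio → −$115B.
Asset purchase (from non-banks) $28 billion: securities added to the Bank of Canada's portfolio → +$28B.
Discount-window loan $163.5 billion: the Bank of Canada's securities portfolio is untouched → 0.
Government spending $389 billion: the Bank of Canada's securities portfolio is untouched → 0.
OMO purchase (from banks) $394 billion: securities added to the Bank of Canada's portfolio → +$394B.
Net: −115 + 28 + 0 + 0 + 394 = +$307 billion.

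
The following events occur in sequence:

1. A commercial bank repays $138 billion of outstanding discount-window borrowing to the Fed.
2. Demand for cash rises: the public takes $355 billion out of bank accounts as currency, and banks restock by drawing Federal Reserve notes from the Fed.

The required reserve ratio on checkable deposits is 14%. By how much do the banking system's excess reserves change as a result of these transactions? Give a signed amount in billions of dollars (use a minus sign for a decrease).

-$443.3 billion

Discount-window repayment $138 billion: reserves −$138B, deposits 0.
Currency withdrawal $355 billion: reserves −$355B, deposits −$355B.
Totals: Δreserves = −$493B, Δdeposits = −$355B.
Δrequired reserves = 14% × −$355B = −$49.7B.
Δexcess reserves = Δreserves − Δrequired = −$493B − (−$49.7B) = -$443.3 billion.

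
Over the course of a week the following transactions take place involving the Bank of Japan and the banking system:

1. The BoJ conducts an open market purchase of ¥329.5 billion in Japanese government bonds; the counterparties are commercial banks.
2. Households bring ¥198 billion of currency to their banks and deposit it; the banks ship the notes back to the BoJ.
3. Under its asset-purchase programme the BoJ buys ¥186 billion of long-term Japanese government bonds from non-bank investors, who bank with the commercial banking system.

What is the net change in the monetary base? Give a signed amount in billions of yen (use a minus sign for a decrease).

BoJ balance sheet:
  Assets:      Securities +¥515.5B
  Liabilities: Bank reserves +¥713.5B, Currency in circulation −¥198B
Monetary base = currency + reserves: −¥198B + (+¥713.5B) = +¥515.5 billion.

+¥515.5 billion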